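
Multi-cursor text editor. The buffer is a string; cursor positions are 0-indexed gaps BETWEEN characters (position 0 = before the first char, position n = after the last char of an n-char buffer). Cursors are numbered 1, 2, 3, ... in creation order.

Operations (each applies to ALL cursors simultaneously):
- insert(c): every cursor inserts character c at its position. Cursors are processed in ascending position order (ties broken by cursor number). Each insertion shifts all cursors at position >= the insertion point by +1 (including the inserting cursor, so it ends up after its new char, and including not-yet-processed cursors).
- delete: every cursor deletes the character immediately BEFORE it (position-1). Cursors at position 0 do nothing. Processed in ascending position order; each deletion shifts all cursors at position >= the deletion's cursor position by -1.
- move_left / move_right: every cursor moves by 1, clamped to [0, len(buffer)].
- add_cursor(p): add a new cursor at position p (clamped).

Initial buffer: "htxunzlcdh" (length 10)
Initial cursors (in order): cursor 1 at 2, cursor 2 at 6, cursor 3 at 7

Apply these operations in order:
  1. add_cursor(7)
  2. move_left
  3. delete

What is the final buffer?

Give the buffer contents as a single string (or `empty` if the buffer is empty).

Answer: txlcdh

Derivation:
After op 1 (add_cursor(7)): buffer="htxunzlcdh" (len 10), cursors c1@2 c2@6 c3@7 c4@7, authorship ..........
After op 2 (move_left): buffer="htxunzlcdh" (len 10), cursors c1@1 c2@5 c3@6 c4@6, authorship ..........
After op 3 (delete): buffer="txlcdh" (len 6), cursors c1@0 c2@2 c3@2 c4@2, authorship ......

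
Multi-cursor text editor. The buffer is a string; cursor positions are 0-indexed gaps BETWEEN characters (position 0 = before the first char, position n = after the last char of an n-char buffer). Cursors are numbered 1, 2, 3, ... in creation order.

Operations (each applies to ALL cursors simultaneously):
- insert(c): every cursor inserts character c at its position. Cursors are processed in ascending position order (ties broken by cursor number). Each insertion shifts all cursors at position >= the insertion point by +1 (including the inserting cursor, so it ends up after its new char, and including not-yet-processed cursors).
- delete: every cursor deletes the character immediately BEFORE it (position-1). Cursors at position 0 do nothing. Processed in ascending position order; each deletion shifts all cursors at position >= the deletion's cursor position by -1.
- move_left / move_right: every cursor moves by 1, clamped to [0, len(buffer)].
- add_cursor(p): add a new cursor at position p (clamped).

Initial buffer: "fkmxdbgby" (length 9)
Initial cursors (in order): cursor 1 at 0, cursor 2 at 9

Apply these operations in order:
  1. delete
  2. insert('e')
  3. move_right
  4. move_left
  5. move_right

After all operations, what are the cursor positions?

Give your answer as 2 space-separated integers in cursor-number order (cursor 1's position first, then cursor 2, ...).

After op 1 (delete): buffer="fkmxdbgb" (len 8), cursors c1@0 c2@8, authorship ........
After op 2 (insert('e')): buffer="efkmxdbgbe" (len 10), cursors c1@1 c2@10, authorship 1........2
After op 3 (move_right): buffer="efkmxdbgbe" (len 10), cursors c1@2 c2@10, authorship 1........2
After op 4 (move_left): buffer="efkmxdbgbe" (len 10), cursors c1@1 c2@9, authorship 1........2
After op 5 (move_right): buffer="efkmxdbgbe" (len 10), cursors c1@2 c2@10, authorship 1........2

Answer: 2 10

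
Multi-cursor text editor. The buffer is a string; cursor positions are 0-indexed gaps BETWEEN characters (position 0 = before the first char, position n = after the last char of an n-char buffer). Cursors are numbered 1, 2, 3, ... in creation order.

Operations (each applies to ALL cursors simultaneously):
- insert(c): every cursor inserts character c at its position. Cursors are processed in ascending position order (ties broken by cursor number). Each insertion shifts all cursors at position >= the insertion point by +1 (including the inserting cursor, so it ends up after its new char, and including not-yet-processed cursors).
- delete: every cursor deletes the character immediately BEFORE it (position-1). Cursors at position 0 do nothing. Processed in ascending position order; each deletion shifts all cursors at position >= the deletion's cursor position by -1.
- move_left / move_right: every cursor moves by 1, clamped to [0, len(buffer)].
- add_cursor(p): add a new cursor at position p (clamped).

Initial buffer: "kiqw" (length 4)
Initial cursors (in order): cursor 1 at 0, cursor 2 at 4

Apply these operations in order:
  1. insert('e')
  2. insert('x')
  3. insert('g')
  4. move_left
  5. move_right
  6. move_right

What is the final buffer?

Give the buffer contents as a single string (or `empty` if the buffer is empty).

After op 1 (insert('e')): buffer="ekiqwe" (len 6), cursors c1@1 c2@6, authorship 1....2
After op 2 (insert('x')): buffer="exkiqwex" (len 8), cursors c1@2 c2@8, authorship 11....22
After op 3 (insert('g')): buffer="exgkiqwexg" (len 10), cursors c1@3 c2@10, authorship 111....222
After op 4 (move_left): buffer="exgkiqwexg" (len 10), cursors c1@2 c2@9, authorship 111....222
After op 5 (move_right): buffer="exgkiqwexg" (len 10), cursors c1@3 c2@10, authorship 111....222
After op 6 (move_right): buffer="exgkiqwexg" (len 10), cursors c1@4 c2@10, authorship 111....222

Answer: exgkiqwexg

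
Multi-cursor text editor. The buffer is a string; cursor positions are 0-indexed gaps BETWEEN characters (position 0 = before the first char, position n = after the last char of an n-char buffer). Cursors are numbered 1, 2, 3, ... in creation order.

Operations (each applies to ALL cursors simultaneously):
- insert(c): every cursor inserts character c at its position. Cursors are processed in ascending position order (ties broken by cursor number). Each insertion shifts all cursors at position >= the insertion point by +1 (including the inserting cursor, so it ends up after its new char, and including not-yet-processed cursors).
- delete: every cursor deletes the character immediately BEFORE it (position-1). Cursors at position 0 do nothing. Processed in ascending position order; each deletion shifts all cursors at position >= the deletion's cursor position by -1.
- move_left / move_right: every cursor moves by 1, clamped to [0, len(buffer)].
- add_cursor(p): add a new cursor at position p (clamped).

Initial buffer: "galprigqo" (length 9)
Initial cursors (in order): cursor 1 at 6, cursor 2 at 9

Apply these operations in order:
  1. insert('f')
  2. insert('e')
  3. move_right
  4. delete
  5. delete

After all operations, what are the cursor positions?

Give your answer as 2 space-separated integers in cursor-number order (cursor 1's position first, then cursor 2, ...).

After op 1 (insert('f')): buffer="galprifgqof" (len 11), cursors c1@7 c2@11, authorship ......1...2
After op 2 (insert('e')): buffer="galprifegqofe" (len 13), cursors c1@8 c2@13, authorship ......11...22
After op 3 (move_right): buffer="galprifegqofe" (len 13), cursors c1@9 c2@13, authorship ......11...22
After op 4 (delete): buffer="galprifeqof" (len 11), cursors c1@8 c2@11, authorship ......11..2
After op 5 (delete): buffer="galprifqo" (len 9), cursors c1@7 c2@9, authorship ......1..

Answer: 7 9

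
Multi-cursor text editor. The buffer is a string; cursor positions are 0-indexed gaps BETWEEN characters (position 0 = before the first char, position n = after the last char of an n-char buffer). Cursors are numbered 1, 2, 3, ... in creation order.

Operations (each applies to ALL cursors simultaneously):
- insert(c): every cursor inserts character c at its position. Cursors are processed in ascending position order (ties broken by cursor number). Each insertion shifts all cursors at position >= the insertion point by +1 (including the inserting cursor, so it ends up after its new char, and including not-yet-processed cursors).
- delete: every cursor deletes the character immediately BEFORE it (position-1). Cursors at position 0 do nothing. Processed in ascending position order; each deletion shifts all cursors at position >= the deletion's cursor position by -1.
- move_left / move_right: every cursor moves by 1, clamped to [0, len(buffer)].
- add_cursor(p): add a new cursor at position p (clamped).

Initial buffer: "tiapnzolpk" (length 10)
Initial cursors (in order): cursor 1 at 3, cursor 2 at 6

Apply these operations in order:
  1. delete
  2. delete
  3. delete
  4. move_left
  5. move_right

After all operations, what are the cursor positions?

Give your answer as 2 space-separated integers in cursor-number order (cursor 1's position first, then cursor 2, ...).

After op 1 (delete): buffer="tipnolpk" (len 8), cursors c1@2 c2@4, authorship ........
After op 2 (delete): buffer="tpolpk" (len 6), cursors c1@1 c2@2, authorship ......
After op 3 (delete): buffer="olpk" (len 4), cursors c1@0 c2@0, authorship ....
After op 4 (move_left): buffer="olpk" (len 4), cursors c1@0 c2@0, authorship ....
After op 5 (move_right): buffer="olpk" (len 4), cursors c1@1 c2@1, authorship ....

Answer: 1 1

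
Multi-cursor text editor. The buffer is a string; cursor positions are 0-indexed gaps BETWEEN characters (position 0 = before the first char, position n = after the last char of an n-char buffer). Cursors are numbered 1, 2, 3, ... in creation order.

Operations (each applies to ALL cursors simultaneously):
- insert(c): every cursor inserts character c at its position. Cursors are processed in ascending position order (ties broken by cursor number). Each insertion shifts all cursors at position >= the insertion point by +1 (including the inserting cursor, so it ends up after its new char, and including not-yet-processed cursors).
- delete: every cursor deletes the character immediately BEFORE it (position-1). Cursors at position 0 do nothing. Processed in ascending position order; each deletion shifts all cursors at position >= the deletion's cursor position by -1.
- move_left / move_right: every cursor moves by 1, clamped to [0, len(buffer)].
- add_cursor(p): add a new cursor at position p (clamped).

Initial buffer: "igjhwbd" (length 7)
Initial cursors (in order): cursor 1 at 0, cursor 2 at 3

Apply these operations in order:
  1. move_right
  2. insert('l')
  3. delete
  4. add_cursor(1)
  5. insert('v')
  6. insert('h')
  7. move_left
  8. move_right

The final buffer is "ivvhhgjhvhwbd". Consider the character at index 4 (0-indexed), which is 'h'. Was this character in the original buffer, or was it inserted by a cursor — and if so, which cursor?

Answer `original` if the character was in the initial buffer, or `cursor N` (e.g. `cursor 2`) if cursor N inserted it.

Answer: cursor 3

Derivation:
After op 1 (move_right): buffer="igjhwbd" (len 7), cursors c1@1 c2@4, authorship .......
After op 2 (insert('l')): buffer="ilgjhlwbd" (len 9), cursors c1@2 c2@6, authorship .1...2...
After op 3 (delete): buffer="igjhwbd" (len 7), cursors c1@1 c2@4, authorship .......
After op 4 (add_cursor(1)): buffer="igjhwbd" (len 7), cursors c1@1 c3@1 c2@4, authorship .......
After op 5 (insert('v')): buffer="ivvgjhvwbd" (len 10), cursors c1@3 c3@3 c2@7, authorship .13...2...
After op 6 (insert('h')): buffer="ivvhhgjhvhwbd" (len 13), cursors c1@5 c3@5 c2@10, authorship .1313...22...
After op 7 (move_left): buffer="ivvhhgjhvhwbd" (len 13), cursors c1@4 c3@4 c2@9, authorship .1313...22...
After op 8 (move_right): buffer="ivvhhgjhvhwbd" (len 13), cursors c1@5 c3@5 c2@10, authorship .1313...22...
Authorship (.=original, N=cursor N): . 1 3 1 3 . . . 2 2 . . .
Index 4: author = 3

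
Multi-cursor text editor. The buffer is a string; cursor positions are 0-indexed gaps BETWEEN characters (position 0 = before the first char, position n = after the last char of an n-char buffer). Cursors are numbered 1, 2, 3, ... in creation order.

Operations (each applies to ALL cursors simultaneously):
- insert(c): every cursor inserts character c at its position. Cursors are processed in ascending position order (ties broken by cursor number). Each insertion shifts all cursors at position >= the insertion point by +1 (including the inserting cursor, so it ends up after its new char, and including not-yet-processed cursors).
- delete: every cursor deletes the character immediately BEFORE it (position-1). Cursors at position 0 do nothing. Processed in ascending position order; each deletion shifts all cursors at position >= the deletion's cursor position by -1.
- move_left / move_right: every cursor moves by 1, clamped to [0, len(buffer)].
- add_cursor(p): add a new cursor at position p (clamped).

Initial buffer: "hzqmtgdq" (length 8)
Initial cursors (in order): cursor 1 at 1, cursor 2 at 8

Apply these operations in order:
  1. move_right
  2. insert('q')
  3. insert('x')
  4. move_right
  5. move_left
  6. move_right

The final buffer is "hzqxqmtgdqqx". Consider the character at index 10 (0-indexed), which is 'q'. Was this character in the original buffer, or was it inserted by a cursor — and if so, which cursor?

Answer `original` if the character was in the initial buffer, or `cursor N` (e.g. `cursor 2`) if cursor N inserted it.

Answer: cursor 2

Derivation:
After op 1 (move_right): buffer="hzqmtgdq" (len 8), cursors c1@2 c2@8, authorship ........
After op 2 (insert('q')): buffer="hzqqmtgdqq" (len 10), cursors c1@3 c2@10, authorship ..1......2
After op 3 (insert('x')): buffer="hzqxqmtgdqqx" (len 12), cursors c1@4 c2@12, authorship ..11......22
After op 4 (move_right): buffer="hzqxqmtgdqqx" (len 12), cursors c1@5 c2@12, authorship ..11......22
After op 5 (move_left): buffer="hzqxqmtgdqqx" (len 12), cursors c1@4 c2@11, authorship ..11......22
After op 6 (move_right): buffer="hzqxqmtgdqqx" (len 12), cursors c1@5 c2@12, authorship ..11......22
Authorship (.=original, N=cursor N): . . 1 1 . . . . . . 2 2
Index 10: author = 2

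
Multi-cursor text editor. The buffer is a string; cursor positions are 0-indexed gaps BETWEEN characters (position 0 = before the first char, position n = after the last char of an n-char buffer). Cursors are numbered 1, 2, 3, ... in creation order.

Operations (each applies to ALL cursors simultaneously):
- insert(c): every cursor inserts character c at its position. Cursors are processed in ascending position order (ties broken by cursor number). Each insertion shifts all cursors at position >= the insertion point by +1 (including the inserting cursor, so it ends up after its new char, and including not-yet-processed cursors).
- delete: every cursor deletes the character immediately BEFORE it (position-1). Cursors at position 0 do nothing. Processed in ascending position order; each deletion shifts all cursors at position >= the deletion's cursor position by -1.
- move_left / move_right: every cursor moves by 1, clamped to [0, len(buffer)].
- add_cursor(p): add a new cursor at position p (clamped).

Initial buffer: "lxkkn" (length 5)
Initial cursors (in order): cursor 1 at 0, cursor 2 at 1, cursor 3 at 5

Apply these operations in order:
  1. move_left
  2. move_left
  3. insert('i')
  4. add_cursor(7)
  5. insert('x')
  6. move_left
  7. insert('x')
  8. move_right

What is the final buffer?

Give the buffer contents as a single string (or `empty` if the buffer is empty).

Answer: iixxxxlxkixxkxxn

Derivation:
After op 1 (move_left): buffer="lxkkn" (len 5), cursors c1@0 c2@0 c3@4, authorship .....
After op 2 (move_left): buffer="lxkkn" (len 5), cursors c1@0 c2@0 c3@3, authorship .....
After op 3 (insert('i')): buffer="iilxkikn" (len 8), cursors c1@2 c2@2 c3@6, authorship 12...3..
After op 4 (add_cursor(7)): buffer="iilxkikn" (len 8), cursors c1@2 c2@2 c3@6 c4@7, authorship 12...3..
After op 5 (insert('x')): buffer="iixxlxkixkxn" (len 12), cursors c1@4 c2@4 c3@9 c4@11, authorship 1212...33.4.
After op 6 (move_left): buffer="iixxlxkixkxn" (len 12), cursors c1@3 c2@3 c3@8 c4@10, authorship 1212...33.4.
After op 7 (insert('x')): buffer="iixxxxlxkixxkxxn" (len 16), cursors c1@5 c2@5 c3@11 c4@14, authorship 121122...333.44.
After op 8 (move_right): buffer="iixxxxlxkixxkxxn" (len 16), cursors c1@6 c2@6 c3@12 c4@15, authorship 121122...333.44.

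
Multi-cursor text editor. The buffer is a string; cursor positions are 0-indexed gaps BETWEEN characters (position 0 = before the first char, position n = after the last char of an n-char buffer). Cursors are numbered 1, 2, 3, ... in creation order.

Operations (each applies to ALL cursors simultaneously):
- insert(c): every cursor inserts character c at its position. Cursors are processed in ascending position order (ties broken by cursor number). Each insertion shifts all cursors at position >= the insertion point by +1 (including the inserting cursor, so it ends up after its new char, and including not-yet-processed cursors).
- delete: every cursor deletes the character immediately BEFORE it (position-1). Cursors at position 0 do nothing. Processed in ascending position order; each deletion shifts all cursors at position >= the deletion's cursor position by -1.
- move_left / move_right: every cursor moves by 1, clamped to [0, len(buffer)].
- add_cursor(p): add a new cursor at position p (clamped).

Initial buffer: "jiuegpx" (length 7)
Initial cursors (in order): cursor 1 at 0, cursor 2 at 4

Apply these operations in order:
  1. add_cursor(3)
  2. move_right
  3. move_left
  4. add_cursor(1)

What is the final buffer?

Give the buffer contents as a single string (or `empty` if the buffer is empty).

Answer: jiuegpx

Derivation:
After op 1 (add_cursor(3)): buffer="jiuegpx" (len 7), cursors c1@0 c3@3 c2@4, authorship .......
After op 2 (move_right): buffer="jiuegpx" (len 7), cursors c1@1 c3@4 c2@5, authorship .......
After op 3 (move_left): buffer="jiuegpx" (len 7), cursors c1@0 c3@3 c2@4, authorship .......
After op 4 (add_cursor(1)): buffer="jiuegpx" (len 7), cursors c1@0 c4@1 c3@3 c2@4, authorship .......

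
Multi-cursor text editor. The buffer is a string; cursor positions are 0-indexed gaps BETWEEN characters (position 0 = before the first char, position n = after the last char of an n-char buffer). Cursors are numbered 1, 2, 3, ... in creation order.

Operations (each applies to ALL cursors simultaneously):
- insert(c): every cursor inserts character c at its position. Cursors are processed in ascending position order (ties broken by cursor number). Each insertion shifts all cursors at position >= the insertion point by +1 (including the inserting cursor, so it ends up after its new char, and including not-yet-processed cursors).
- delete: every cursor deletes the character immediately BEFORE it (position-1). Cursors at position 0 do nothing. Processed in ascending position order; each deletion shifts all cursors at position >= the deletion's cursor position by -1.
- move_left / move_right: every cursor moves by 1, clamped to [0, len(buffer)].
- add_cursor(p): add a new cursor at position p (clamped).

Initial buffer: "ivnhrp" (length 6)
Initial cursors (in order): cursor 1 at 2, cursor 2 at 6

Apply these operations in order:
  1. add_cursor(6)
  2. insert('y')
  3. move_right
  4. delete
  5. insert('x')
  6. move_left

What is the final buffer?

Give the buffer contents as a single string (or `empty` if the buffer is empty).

After op 1 (add_cursor(6)): buffer="ivnhrp" (len 6), cursors c1@2 c2@6 c3@6, authorship ......
After op 2 (insert('y')): buffer="ivynhrpyy" (len 9), cursors c1@3 c2@9 c3@9, authorship ..1....23
After op 3 (move_right): buffer="ivynhrpyy" (len 9), cursors c1@4 c2@9 c3@9, authorship ..1....23
After op 4 (delete): buffer="ivyhrp" (len 6), cursors c1@3 c2@6 c3@6, authorship ..1...
After op 5 (insert('x')): buffer="ivyxhrpxx" (len 9), cursors c1@4 c2@9 c3@9, authorship ..11...23
After op 6 (move_left): buffer="ivyxhrpxx" (len 9), cursors c1@3 c2@8 c3@8, authorship ..11...23

Answer: ivyxhrpxx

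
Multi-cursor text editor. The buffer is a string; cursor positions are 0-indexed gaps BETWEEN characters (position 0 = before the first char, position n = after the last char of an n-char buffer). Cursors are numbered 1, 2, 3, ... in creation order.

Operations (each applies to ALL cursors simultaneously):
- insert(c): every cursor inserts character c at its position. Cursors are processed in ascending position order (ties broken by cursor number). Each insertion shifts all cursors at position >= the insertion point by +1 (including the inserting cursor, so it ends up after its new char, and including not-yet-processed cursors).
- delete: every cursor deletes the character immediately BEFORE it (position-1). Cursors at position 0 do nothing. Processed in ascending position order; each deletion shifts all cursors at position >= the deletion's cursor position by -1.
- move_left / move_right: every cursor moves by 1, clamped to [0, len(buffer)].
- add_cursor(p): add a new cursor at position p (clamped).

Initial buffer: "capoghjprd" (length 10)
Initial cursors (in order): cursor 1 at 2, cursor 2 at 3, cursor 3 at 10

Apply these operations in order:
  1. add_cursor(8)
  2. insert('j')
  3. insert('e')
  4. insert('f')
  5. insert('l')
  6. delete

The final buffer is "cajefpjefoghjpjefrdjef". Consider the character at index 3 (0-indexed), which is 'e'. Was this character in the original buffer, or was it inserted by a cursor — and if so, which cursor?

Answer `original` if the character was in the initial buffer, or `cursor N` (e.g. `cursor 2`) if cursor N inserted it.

After op 1 (add_cursor(8)): buffer="capoghjprd" (len 10), cursors c1@2 c2@3 c4@8 c3@10, authorship ..........
After op 2 (insert('j')): buffer="cajpjoghjpjrdj" (len 14), cursors c1@3 c2@5 c4@11 c3@14, authorship ..1.2.....4..3
After op 3 (insert('e')): buffer="cajepjeoghjpjerdje" (len 18), cursors c1@4 c2@7 c4@14 c3@18, authorship ..11.22.....44..33
After op 4 (insert('f')): buffer="cajefpjefoghjpjefrdjef" (len 22), cursors c1@5 c2@9 c4@17 c3@22, authorship ..111.222.....444..333
After op 5 (insert('l')): buffer="cajeflpjefloghjpjeflrdjefl" (len 26), cursors c1@6 c2@11 c4@20 c3@26, authorship ..1111.2222.....4444..3333
After op 6 (delete): buffer="cajefpjefoghjpjefrdjef" (len 22), cursors c1@5 c2@9 c4@17 c3@22, authorship ..111.222.....444..333
Authorship (.=original, N=cursor N): . . 1 1 1 . 2 2 2 . . . . . 4 4 4 . . 3 3 3
Index 3: author = 1

Answer: cursor 1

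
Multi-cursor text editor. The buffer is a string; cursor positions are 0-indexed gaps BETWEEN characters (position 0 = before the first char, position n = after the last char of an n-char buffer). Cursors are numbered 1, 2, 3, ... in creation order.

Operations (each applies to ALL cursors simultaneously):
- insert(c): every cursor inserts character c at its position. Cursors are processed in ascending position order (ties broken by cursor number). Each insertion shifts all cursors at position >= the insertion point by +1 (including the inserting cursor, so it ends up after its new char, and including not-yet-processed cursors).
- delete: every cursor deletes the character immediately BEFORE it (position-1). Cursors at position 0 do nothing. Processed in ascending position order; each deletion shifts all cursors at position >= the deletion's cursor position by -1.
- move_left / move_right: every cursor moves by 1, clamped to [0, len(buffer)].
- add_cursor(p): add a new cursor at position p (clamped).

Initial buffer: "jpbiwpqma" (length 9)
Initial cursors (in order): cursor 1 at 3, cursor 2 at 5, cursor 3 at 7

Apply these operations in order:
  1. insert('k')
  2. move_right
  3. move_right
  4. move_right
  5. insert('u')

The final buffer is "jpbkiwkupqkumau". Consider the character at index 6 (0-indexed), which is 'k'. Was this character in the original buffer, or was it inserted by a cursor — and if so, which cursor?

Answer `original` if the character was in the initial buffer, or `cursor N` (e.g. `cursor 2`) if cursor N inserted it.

After op 1 (insert('k')): buffer="jpbkiwkpqkma" (len 12), cursors c1@4 c2@7 c3@10, authorship ...1..2..3..
After op 2 (move_right): buffer="jpbkiwkpqkma" (len 12), cursors c1@5 c2@8 c3@11, authorship ...1..2..3..
After op 3 (move_right): buffer="jpbkiwkpqkma" (len 12), cursors c1@6 c2@9 c3@12, authorship ...1..2..3..
After op 4 (move_right): buffer="jpbkiwkpqkma" (len 12), cursors c1@7 c2@10 c3@12, authorship ...1..2..3..
After op 5 (insert('u')): buffer="jpbkiwkupqkumau" (len 15), cursors c1@8 c2@12 c3@15, authorship ...1..21..32..3
Authorship (.=original, N=cursor N): . . . 1 . . 2 1 . . 3 2 . . 3
Index 6: author = 2

Answer: cursor 2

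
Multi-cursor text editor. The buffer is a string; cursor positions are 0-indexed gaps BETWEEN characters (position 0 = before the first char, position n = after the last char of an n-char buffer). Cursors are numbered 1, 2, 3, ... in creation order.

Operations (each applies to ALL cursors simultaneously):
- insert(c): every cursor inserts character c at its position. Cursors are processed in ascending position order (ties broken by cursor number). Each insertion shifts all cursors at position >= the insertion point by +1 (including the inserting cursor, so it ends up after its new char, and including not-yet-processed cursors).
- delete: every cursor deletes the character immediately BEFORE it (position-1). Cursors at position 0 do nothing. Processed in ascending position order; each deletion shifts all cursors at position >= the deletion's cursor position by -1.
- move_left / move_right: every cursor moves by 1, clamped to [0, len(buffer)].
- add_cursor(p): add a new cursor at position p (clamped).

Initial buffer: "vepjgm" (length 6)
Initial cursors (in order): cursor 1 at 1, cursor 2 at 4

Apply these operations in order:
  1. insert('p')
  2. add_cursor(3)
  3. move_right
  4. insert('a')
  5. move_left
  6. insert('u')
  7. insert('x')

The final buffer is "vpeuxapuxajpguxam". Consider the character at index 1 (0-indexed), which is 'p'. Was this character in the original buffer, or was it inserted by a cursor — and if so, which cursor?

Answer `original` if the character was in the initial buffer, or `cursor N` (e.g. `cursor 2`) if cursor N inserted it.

Answer: cursor 1

Derivation:
After op 1 (insert('p')): buffer="vpepjpgm" (len 8), cursors c1@2 c2@6, authorship .1...2..
After op 2 (add_cursor(3)): buffer="vpepjpgm" (len 8), cursors c1@2 c3@3 c2@6, authorship .1...2..
After op 3 (move_right): buffer="vpepjpgm" (len 8), cursors c1@3 c3@4 c2@7, authorship .1...2..
After op 4 (insert('a')): buffer="vpeapajpgam" (len 11), cursors c1@4 c3@6 c2@10, authorship .1.1.3.2.2.
After op 5 (move_left): buffer="vpeapajpgam" (len 11), cursors c1@3 c3@5 c2@9, authorship .1.1.3.2.2.
After op 6 (insert('u')): buffer="vpeuapuajpguam" (len 14), cursors c1@4 c3@7 c2@12, authorship .1.11.33.2.22.
After op 7 (insert('x')): buffer="vpeuxapuxajpguxam" (len 17), cursors c1@5 c3@9 c2@15, authorship .1.111.333.2.222.
Authorship (.=original, N=cursor N): . 1 . 1 1 1 . 3 3 3 . 2 . 2 2 2 .
Index 1: author = 1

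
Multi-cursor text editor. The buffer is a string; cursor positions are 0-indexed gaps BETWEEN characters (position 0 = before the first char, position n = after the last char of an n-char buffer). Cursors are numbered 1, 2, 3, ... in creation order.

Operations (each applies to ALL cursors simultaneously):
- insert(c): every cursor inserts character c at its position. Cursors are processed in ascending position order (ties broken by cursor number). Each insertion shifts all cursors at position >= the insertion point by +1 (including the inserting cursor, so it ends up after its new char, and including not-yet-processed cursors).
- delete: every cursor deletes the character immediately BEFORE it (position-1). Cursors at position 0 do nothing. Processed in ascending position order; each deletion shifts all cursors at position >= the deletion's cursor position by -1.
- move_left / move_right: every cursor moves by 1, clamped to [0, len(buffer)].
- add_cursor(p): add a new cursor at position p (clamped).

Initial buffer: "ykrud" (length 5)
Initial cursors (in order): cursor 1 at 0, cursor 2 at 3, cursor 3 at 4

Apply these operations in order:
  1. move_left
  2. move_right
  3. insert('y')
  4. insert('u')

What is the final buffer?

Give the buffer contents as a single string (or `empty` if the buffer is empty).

After op 1 (move_left): buffer="ykrud" (len 5), cursors c1@0 c2@2 c3@3, authorship .....
After op 2 (move_right): buffer="ykrud" (len 5), cursors c1@1 c2@3 c3@4, authorship .....
After op 3 (insert('y')): buffer="yykryuyd" (len 8), cursors c1@2 c2@5 c3@7, authorship .1..2.3.
After op 4 (insert('u')): buffer="yyukryuuyud" (len 11), cursors c1@3 c2@7 c3@10, authorship .11..22.33.

Answer: yyukryuuyud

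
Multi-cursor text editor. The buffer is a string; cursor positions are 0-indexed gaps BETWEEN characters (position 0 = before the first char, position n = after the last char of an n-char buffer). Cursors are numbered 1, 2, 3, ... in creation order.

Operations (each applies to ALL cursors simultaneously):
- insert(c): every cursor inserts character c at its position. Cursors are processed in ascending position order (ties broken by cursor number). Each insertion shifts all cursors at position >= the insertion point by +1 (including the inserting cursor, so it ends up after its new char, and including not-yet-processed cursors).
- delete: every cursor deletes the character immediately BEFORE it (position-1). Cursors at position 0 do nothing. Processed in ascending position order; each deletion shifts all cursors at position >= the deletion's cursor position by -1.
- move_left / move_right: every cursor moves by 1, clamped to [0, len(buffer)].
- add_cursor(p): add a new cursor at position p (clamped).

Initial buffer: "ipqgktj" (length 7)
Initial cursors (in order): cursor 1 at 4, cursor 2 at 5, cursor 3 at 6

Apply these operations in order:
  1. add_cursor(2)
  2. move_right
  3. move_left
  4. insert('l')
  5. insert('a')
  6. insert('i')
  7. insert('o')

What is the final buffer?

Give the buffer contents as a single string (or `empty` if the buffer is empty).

Answer: iplaioqglaioklaiotlaioj

Derivation:
After op 1 (add_cursor(2)): buffer="ipqgktj" (len 7), cursors c4@2 c1@4 c2@5 c3@6, authorship .......
After op 2 (move_right): buffer="ipqgktj" (len 7), cursors c4@3 c1@5 c2@6 c3@7, authorship .......
After op 3 (move_left): buffer="ipqgktj" (len 7), cursors c4@2 c1@4 c2@5 c3@6, authorship .......
After op 4 (insert('l')): buffer="iplqglkltlj" (len 11), cursors c4@3 c1@6 c2@8 c3@10, authorship ..4..1.2.3.
After op 5 (insert('a')): buffer="iplaqglaklatlaj" (len 15), cursors c4@4 c1@8 c2@11 c3@14, authorship ..44..11.22.33.
After op 6 (insert('i')): buffer="iplaiqglaiklaitlaij" (len 19), cursors c4@5 c1@10 c2@14 c3@18, authorship ..444..111.222.333.
After op 7 (insert('o')): buffer="iplaioqglaioklaiotlaioj" (len 23), cursors c4@6 c1@12 c2@17 c3@22, authorship ..4444..1111.2222.3333.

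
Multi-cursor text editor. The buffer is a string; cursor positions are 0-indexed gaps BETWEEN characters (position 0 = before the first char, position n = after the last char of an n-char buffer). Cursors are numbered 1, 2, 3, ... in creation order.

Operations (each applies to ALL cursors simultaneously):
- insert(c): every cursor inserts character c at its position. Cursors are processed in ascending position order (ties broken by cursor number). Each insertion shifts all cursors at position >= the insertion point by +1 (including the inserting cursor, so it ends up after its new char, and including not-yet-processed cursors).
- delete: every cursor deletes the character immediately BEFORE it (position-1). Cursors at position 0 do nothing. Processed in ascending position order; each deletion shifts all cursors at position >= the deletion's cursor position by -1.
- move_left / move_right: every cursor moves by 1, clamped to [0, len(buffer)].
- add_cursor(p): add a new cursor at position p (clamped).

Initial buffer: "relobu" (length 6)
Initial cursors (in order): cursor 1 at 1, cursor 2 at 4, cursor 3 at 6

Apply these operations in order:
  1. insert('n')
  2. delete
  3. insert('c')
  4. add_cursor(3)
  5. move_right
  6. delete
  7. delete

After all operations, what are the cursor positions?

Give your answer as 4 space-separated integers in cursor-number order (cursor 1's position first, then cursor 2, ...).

After op 1 (insert('n')): buffer="rnelonbun" (len 9), cursors c1@2 c2@6 c3@9, authorship .1...2..3
After op 2 (delete): buffer="relobu" (len 6), cursors c1@1 c2@4 c3@6, authorship ......
After op 3 (insert('c')): buffer="rcelocbuc" (len 9), cursors c1@2 c2@6 c3@9, authorship .1...2..3
After op 4 (add_cursor(3)): buffer="rcelocbuc" (len 9), cursors c1@2 c4@3 c2@6 c3@9, authorship .1...2..3
After op 5 (move_right): buffer="rcelocbuc" (len 9), cursors c1@3 c4@4 c2@7 c3@9, authorship .1...2..3
After op 6 (delete): buffer="rcocu" (len 5), cursors c1@2 c4@2 c2@4 c3@5, authorship .1.2.
After op 7 (delete): buffer="o" (len 1), cursors c1@0 c4@0 c2@1 c3@1, authorship .

Answer: 0 1 1 0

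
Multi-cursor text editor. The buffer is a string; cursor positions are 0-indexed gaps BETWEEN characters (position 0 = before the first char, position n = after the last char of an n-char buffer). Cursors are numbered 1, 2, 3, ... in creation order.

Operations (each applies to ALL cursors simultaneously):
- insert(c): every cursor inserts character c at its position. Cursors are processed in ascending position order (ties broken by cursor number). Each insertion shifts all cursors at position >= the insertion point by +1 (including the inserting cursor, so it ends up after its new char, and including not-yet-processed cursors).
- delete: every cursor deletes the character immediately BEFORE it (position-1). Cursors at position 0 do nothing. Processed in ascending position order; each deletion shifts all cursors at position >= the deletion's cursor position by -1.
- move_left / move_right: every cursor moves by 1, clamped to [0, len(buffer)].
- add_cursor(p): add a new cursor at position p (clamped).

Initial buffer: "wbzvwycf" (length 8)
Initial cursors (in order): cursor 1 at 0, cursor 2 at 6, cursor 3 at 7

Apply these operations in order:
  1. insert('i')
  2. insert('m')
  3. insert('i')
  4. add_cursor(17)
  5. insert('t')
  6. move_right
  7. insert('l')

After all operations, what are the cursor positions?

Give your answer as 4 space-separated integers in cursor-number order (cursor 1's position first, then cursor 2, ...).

Answer: 6 17 23 25

Derivation:
After op 1 (insert('i')): buffer="iwbzvwyicif" (len 11), cursors c1@1 c2@8 c3@10, authorship 1......2.3.
After op 2 (insert('m')): buffer="imwbzvwyimcimf" (len 14), cursors c1@2 c2@10 c3@13, authorship 11......22.33.
After op 3 (insert('i')): buffer="imiwbzvwyimicimif" (len 17), cursors c1@3 c2@12 c3@16, authorship 111......222.333.
After op 4 (add_cursor(17)): buffer="imiwbzvwyimicimif" (len 17), cursors c1@3 c2@12 c3@16 c4@17, authorship 111......222.333.
After op 5 (insert('t')): buffer="imitwbzvwyimitcimitft" (len 21), cursors c1@4 c2@14 c3@19 c4@21, authorship 1111......2222.3333.4
After op 6 (move_right): buffer="imitwbzvwyimitcimitft" (len 21), cursors c1@5 c2@15 c3@20 c4@21, authorship 1111......2222.3333.4
After op 7 (insert('l')): buffer="imitwlbzvwyimitclimitfltl" (len 25), cursors c1@6 c2@17 c3@23 c4@25, authorship 1111.1.....2222.23333.344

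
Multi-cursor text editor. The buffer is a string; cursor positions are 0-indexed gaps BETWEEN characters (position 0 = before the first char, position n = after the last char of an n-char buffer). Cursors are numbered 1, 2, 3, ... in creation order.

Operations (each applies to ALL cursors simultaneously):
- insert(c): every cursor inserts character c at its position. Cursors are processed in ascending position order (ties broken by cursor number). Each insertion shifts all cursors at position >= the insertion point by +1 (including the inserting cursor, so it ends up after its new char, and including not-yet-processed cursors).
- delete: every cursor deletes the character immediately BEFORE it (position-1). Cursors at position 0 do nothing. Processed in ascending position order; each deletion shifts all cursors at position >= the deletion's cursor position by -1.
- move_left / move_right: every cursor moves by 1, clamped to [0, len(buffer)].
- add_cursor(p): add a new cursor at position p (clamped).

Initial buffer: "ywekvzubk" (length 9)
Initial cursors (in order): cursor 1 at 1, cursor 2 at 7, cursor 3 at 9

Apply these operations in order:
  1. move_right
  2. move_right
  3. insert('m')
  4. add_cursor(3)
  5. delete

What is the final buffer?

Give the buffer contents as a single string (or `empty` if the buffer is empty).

Answer: ywkvzubk

Derivation:
After op 1 (move_right): buffer="ywekvzubk" (len 9), cursors c1@2 c2@8 c3@9, authorship .........
After op 2 (move_right): buffer="ywekvzubk" (len 9), cursors c1@3 c2@9 c3@9, authorship .........
After op 3 (insert('m')): buffer="ywemkvzubkmm" (len 12), cursors c1@4 c2@12 c3@12, authorship ...1......23
After op 4 (add_cursor(3)): buffer="ywemkvzubkmm" (len 12), cursors c4@3 c1@4 c2@12 c3@12, authorship ...1......23
After op 5 (delete): buffer="ywkvzubk" (len 8), cursors c1@2 c4@2 c2@8 c3@8, authorship ........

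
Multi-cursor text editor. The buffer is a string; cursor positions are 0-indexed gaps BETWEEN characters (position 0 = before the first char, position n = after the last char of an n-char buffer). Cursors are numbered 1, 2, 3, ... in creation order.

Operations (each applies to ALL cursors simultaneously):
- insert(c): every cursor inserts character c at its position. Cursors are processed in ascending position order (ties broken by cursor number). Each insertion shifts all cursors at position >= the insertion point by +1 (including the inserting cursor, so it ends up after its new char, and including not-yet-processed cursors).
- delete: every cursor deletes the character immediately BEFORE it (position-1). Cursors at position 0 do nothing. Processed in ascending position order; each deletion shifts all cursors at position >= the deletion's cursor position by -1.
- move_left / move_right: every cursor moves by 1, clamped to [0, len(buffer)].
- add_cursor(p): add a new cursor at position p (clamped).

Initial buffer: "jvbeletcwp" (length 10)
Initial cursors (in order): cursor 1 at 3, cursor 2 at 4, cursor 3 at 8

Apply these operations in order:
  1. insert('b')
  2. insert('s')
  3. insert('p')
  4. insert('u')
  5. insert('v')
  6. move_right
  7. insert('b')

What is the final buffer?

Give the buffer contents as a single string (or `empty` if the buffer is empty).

After op 1 (insert('b')): buffer="jvbbebletcbwp" (len 13), cursors c1@4 c2@6 c3@11, authorship ...1.2....3..
After op 2 (insert('s')): buffer="jvbbsebsletcbswp" (len 16), cursors c1@5 c2@8 c3@14, authorship ...11.22....33..
After op 3 (insert('p')): buffer="jvbbspebspletcbspwp" (len 19), cursors c1@6 c2@10 c3@17, authorship ...111.222....333..
After op 4 (insert('u')): buffer="jvbbspuebspuletcbspuwp" (len 22), cursors c1@7 c2@12 c3@20, authorship ...1111.2222....3333..
After op 5 (insert('v')): buffer="jvbbspuvebspuvletcbspuvwp" (len 25), cursors c1@8 c2@14 c3@23, authorship ...11111.22222....33333..
After op 6 (move_right): buffer="jvbbspuvebspuvletcbspuvwp" (len 25), cursors c1@9 c2@15 c3@24, authorship ...11111.22222....33333..
After op 7 (insert('b')): buffer="jvbbspuvebbspuvlbetcbspuvwbp" (len 28), cursors c1@10 c2@17 c3@27, authorship ...11111.122222.2...33333.3.

Answer: jvbbspuvebbspuvlbetcbspuvwbp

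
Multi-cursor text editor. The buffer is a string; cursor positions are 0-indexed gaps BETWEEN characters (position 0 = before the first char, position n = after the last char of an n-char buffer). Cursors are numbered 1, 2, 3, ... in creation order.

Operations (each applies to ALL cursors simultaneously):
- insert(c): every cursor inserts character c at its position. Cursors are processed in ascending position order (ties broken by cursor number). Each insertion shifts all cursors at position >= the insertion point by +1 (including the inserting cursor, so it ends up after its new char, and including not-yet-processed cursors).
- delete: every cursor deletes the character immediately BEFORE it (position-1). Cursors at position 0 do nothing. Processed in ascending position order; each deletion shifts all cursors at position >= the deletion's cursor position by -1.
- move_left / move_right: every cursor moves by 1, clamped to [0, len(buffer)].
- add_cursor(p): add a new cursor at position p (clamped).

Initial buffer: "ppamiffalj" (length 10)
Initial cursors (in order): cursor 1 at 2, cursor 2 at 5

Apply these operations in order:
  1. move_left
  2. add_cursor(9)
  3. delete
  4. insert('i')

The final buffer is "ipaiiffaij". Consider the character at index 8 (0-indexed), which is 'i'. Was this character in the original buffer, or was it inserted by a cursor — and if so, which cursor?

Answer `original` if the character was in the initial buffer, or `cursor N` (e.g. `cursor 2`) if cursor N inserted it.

After op 1 (move_left): buffer="ppamiffalj" (len 10), cursors c1@1 c2@4, authorship ..........
After op 2 (add_cursor(9)): buffer="ppamiffalj" (len 10), cursors c1@1 c2@4 c3@9, authorship ..........
After op 3 (delete): buffer="paiffaj" (len 7), cursors c1@0 c2@2 c3@6, authorship .......
After op 4 (insert('i')): buffer="ipaiiffaij" (len 10), cursors c1@1 c2@4 c3@9, authorship 1..2....3.
Authorship (.=original, N=cursor N): 1 . . 2 . . . . 3 .
Index 8: author = 3

Answer: cursor 3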